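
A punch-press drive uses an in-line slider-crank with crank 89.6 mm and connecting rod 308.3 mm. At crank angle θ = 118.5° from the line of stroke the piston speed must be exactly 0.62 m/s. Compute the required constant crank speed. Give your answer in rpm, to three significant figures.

For an in-line slider-crank, |v_piston| = rω|sinθ|·[1 + r cosθ/√(L² − r² sin²θ)].
With r = 0.0896 m, L = 0.3083 m, θ = 118.5°: the bracketed kinematic factor |dx/dθ| = 0.067448 m.
ω = v/|dx/dθ| = 0.62/0.067448 = 9.1923 rad/s.
N = 60ω/(2π) = 87.78 rpm.

87.8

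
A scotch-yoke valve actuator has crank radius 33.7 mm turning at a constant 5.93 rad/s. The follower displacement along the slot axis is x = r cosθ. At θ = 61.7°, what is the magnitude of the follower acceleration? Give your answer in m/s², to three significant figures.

ω = 5.93 rad/s
x = r cosθ ⇒ ẍ = −rω² cosθ (ω constant).
|a| = rω²|cosθ| = 0.0337·(5.93)²·|cos 61.7°| = 0.56182 m/s².

0.562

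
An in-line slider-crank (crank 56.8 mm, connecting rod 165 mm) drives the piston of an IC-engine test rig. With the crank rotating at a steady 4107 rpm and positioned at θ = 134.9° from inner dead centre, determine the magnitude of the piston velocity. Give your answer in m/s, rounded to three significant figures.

13.0

ω = 2π·4107/60 = 430.1 rad/s
For an in-line slider-crank, x = r cosθ + √(L² − r² sin²θ), so v = −rω sinθ·[1 + r cosθ/√(L² − r² sin²θ)].
With r = 0.0568 m, L = 0.165 m, θ = 134.9°: √(L² − r² sin²θ) = 0.16002 m.
v = −0.0568·430.1·0.70834·[1 + 0.0568·-0.70587/0.16002] = -12.968 m/s.
|v| = 12.968 m/s.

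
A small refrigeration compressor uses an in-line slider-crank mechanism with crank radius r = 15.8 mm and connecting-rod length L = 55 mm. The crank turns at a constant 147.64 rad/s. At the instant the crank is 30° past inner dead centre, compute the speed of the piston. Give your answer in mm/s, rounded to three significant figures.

1460

ω = 147.6 rad/s
For an in-line slider-crank, x = r cosθ + √(L² − r² sin²θ), so v = −rω sinθ·[1 + r cosθ/√(L² − r² sin²θ)].
With r = 0.0158 m, L = 0.055 m, θ = 30°: √(L² − r² sin²θ) = 0.05443 m.
v = −0.0158·147.6·0.50000·[1 + 0.0158·0.86603/0.05443] = -1.4596 m/s.
|v| = 1.4596 m/s = 1459.6 mm/s.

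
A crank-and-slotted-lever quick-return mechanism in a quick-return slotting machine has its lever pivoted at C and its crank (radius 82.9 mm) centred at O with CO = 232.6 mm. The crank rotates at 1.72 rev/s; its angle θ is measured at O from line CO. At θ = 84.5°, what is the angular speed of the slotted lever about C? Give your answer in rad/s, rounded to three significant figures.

1.46

ω = 10.81 rad/s (from 1.72 rev/s).
Crank pin A relative to C: A = (d + r cosθ, r sinθ); lever angle φ = atan2(r sinθ, d + r cosθ).
Differentiating tanφ: φ̇ = rω(d cosθ + r)/(d² + r² + 2dr cosθ).
d² + r² + 2dr cosθ = |CA|² = 0.0646715 m²;  d cosθ + r = +0.10519 m.
|ω_lever| = |0.0829·10.81·+0.10519| / 0.0646715 = 1.4573 rad/s.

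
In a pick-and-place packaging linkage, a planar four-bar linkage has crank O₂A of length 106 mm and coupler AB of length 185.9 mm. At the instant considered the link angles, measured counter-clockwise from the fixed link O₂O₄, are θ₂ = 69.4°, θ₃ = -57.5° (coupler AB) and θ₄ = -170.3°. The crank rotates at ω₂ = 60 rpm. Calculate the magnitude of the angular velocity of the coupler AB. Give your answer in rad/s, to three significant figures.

3.36

ω₂ = 6.283 rad/s (from 60 rpm).
Differentiating the loop-closure r₂e^{iθ₂}+r₃e^{iθ₃}=r₁+r₄e^{iθ₄} gives r₂ω₂e^{iθ₂}+r₃ω₃e^{iθ₃}=r₄ω₄e^{iθ₄}.
Eliminating the other unknown: ω₃ = r₂ω₂ sin(θ₄−θ₂) / [r₃ sin(θ₃−θ₄)].
Numerator sine = +0.86340; denominator sine = +0.92186.
Result = 0.106·6.283·(+0.86340) / (0.1859·(+0.92186)) = +3.3554 rad/s; magnitude 3.3554 rad/s.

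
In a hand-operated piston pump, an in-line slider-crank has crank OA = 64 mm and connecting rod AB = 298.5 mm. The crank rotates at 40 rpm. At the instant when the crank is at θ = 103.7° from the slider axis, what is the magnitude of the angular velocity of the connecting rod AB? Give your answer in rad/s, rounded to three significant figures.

0.217

ω = 4.189 rad/s (converted from 40 rpm).
The rod makes angle φ with the slider axis where L sinφ = r sinθ; differentiating, L cosφ·φ̇ = r ω cosθ.
L cosφ = √(L² − r² sin²θ) = 0.29195 m.
|ω_rod| = r ω |cosθ| / √(L² − r² sin²θ) = 0.064·4.189·0.23684/0.29195 = 0.21747 rad/s.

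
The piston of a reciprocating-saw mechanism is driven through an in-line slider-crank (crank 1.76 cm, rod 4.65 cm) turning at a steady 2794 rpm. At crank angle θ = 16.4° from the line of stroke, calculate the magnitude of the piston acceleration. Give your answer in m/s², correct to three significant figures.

ω = 2π·2794/60 = 292.6 rad/s
x(θ) = r cosθ + √(L² − r² sin²θ); with ω constant, a = ω²·d²x/dθ².
d²x/dθ² = −r cosθ − r²(cos2θ)/√u − r⁴ sin²2θ/(4u^{3/2}),  u = L² − r² sin²θ = 0.00213756 m².
Substituting r = 0.0176 m, L = 0.0465 m, θ = 16.4°: d²x/dθ² = -0.022587 m.
a = ω²·d²x/dθ² = (292.6)²·(-0.022587) = -1933.6 m/s²;  |a| = 1933.6 m/s².

1930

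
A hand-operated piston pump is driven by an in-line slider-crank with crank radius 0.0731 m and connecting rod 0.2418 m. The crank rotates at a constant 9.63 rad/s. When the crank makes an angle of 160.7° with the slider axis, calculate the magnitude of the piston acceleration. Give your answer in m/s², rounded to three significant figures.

4.77

ω = 9.63 rad/s
x(θ) = r cosθ + √(L² − r² sin²θ); with ω constant, a = ω²·d²x/dθ².
d²x/dθ² = −r cosθ − r²(cos2θ)/√u − r⁴ sin²2θ/(4u^{3/2}),  u = L² − r² sin²θ = 0.0578835 m².
Substituting r = 0.0731 m, L = 0.2418 m, θ = 160.7°: d²x/dθ² = +0.051434 m.
a = ω²·d²x/dθ² = (9.63)²·(+0.051434) = +4.7699 m/s²;  |a| = 4.7699 m/s².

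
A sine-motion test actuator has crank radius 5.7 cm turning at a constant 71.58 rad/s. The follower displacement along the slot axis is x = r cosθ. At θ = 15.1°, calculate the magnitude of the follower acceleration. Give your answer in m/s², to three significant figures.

ω = 71.58 rad/s
x = r cosθ ⇒ ẍ = −rω² cosθ (ω constant).
|a| = rω²|cosθ| = 0.057·(71.58)²·|cos 15.1°| = 281.97 m/s².

282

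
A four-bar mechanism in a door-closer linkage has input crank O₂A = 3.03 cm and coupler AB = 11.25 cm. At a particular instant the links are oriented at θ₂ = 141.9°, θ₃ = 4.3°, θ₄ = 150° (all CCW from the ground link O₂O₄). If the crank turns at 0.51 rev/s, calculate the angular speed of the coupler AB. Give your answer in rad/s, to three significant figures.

0.216

ω₂ = 3.204 rad/s (from 0.51 rev/s).
Differentiating the loop-closure r₂e^{iθ₂}+r₃e^{iθ₃}=r₁+r₄e^{iθ₄} gives r₂ω₂e^{iθ₂}+r₃ω₃e^{iθ₃}=r₄ω₄e^{iθ₄}.
Eliminating the other unknown: ω₃ = r₂ω₂ sin(θ₄−θ₂) / [r₃ sin(θ₃−θ₄)].
Numerator sine = +0.14090; denominator sine = -0.56353.
Result = 0.0303·3.204·(+0.14090) / (0.1125·(-0.56353)) = -0.21579 rad/s; magnitude 0.21579 rad/s.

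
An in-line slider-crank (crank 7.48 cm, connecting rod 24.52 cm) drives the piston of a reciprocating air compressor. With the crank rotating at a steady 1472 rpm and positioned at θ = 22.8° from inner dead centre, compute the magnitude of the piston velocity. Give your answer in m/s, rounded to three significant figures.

ω = 2π·1472/60 = 154.1 rad/s
For an in-line slider-crank, x = r cosθ + √(L² − r² sin²θ), so v = −rω sinθ·[1 + r cosθ/√(L² − r² sin²θ)].
With r = 0.0748 m, L = 0.2452 m, θ = 22.8°: √(L² − r² sin²θ) = 0.24348 m.
v = −0.0748·154.1·0.38752·[1 + 0.0748·0.92186/0.24348] = -5.7336 m/s.
|v| = 5.7336 m/s.

5.73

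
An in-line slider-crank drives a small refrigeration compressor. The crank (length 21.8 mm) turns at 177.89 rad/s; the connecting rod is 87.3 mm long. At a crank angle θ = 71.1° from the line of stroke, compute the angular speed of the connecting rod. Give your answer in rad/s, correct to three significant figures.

14.8

ω = 177.9 rad/s
The rod makes angle φ with the slider axis where L sinφ = r sinθ; differentiating, L cosφ·φ̇ = r ω cosθ.
L cosφ = √(L² − r² sin²θ) = 0.084829 m.
|ω_rod| = r ω |cosθ| / √(L² − r² sin²θ) = 0.0218·177.9·0.32392/0.084829 = 14.808 rad/s.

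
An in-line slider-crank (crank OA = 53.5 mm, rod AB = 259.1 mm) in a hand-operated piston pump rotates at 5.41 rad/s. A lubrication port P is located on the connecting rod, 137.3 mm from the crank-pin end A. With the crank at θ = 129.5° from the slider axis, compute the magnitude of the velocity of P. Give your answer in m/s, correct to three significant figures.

0.225

ω = 5.41 rad/s.  Crank-pin speed |V_A| = rω = 0.28943 m/s, perpendicular to OA.
Rod angle: sinφ = −(r/L) sinθ ⇒ φ = -9.168°; ω_rod = −rω cosθ/√(L²−r²sin²θ) = +0.71974 rad/s.
V_P = V_A + ω_rod × AP, with AP = 0.1373 m along the rod.
Components: V_Px = −rω sinθ − a·ω_rod·sinφ = -0.20759 m/s;  V_Py = rω cosθ + a·ω_rod·cosφ = -0.086545 m/s.
|V_P| = √(V_Px² + V_Py²) = 0.22491 m/s.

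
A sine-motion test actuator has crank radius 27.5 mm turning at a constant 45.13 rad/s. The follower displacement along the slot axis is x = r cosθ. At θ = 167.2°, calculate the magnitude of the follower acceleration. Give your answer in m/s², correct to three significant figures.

ω = 45.13 rad/s
x = r cosθ ⇒ ẍ = −rω² cosθ (ω constant).
|a| = rω²|cosθ| = 0.0275·(45.13)²·|cos 167.2°| = 54.618 m/s².

54.6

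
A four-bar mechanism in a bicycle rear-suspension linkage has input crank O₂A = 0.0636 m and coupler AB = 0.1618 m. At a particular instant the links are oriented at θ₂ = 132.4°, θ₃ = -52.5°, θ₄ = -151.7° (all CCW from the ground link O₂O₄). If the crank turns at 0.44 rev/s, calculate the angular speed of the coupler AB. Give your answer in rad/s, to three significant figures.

1.07

ω₂ = 2.765 rad/s (from 0.44 rev/s).
Differentiating the loop-closure r₂e^{iθ₂}+r₃e^{iθ₃}=r₁+r₄e^{iθ₄} gives r₂ω₂e^{iθ₂}+r₃ω₃e^{iθ₃}=r₄ω₄e^{iθ₄}.
Eliminating the other unknown: ω₃ = r₂ω₂ sin(θ₄−θ₂) / [r₃ sin(θ₃−θ₄)].
Numerator sine = +0.96987; denominator sine = +0.98714.
Result = 0.0636·2.765·(+0.96987) / (0.1618·(+0.98714)) = +1.0677 rad/s; magnitude 1.0677 rad/s.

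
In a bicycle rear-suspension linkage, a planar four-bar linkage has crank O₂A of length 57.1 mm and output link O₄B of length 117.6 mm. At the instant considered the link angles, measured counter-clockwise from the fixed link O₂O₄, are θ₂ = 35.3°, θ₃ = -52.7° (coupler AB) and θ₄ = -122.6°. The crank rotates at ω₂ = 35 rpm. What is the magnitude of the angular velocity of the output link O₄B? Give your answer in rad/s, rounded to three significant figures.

ω₂ = 3.665 rad/s (from 35 rpm).
Differentiating the loop-closure r₂e^{iθ₂}+r₃e^{iθ₃}=r₁+r₄e^{iθ₄} gives r₂ω₂e^{iθ₂}+r₃ω₃e^{iθ₃}=r₄ω₄e^{iθ₄}.
Eliminating the other unknown: ω₄ = r₂ω₂ sin(θ₂−θ₃) / [r₄ sin(θ₄−θ₃)].
Numerator sine = +0.99939; denominator sine = -0.93909.
Result = 0.0571·3.665·(+0.99939) / (0.1176·(-0.93909)) = -1.8939 rad/s; magnitude 1.8939 rad/s.

1.89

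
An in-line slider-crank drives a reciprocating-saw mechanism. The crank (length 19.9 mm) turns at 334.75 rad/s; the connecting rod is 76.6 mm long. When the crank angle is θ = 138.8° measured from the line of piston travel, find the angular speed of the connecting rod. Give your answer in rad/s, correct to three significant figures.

ω = 334.8 rad/s
The rod makes angle φ with the slider axis where L sinφ = r sinθ; differentiating, L cosφ·φ̇ = r ω cosθ.
L cosφ = √(L² − r² sin²θ) = 0.07547 m.
|ω_rod| = r ω |cosθ| / √(L² − r² sin²θ) = 0.0199·334.8·0.75241/0.07547 = 66.413 rad/s.

66.4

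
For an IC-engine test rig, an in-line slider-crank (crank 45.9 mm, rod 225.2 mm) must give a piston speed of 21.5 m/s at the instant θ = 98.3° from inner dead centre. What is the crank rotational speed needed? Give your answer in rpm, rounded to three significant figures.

4660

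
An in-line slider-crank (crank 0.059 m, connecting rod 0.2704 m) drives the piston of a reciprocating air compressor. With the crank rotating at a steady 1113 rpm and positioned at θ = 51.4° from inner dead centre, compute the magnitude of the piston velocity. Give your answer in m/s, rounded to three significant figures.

6.12

ω = 2π·1113/60 = 116.6 rad/s
For an in-line slider-crank, x = r cosθ + √(L² − r² sin²θ), so v = −rω sinθ·[1 + r cosθ/√(L² − r² sin²θ)].
With r = 0.059 m, L = 0.2704 m, θ = 51.4°: √(L² − r² sin²θ) = 0.26644 m.
v = −0.059·116.6·0.78152·[1 + 0.059·0.62388/0.26644] = -6.1167 m/s.
|v| = 6.1167 m/s.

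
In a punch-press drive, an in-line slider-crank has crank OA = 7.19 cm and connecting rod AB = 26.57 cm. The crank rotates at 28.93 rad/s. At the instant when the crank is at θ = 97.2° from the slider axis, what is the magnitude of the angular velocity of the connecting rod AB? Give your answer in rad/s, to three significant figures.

ω = 28.93 rad/s
The rod makes angle φ with the slider axis where L sinφ = r sinθ; differentiating, L cosφ·φ̇ = r ω cosθ.
L cosφ = √(L² − r² sin²θ) = 0.25595 m.
|ω_rod| = r ω |cosθ| / √(L² − r² sin²θ) = 0.0719·28.93·0.12533/0.25595 = 1.0186 rad/s.

1.02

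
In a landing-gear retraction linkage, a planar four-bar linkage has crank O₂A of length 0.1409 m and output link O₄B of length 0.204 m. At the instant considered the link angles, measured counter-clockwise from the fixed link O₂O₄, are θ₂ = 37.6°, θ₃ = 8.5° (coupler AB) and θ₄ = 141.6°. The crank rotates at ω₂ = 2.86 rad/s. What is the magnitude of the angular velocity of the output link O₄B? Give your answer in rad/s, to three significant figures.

1.32

ω₂ = 2.86 rad/s
Differentiating the loop-closure r₂e^{iθ₂}+r₃e^{iθ₃}=r₁+r₄e^{iθ₄} gives r₂ω₂e^{iθ₂}+r₃ω₃e^{iθ₃}=r₄ω₄e^{iθ₄}.
Eliminating the other unknown: ω₄ = r₂ω₂ sin(θ₂−θ₃) / [r₄ sin(θ₄−θ₃)].
Numerator sine = +0.48634; denominator sine = +0.73016.
Result = 0.1409·2.86·(+0.48634) / (0.204·(+0.73016)) = +1.3157 rad/s; magnitude 1.3157 rad/s.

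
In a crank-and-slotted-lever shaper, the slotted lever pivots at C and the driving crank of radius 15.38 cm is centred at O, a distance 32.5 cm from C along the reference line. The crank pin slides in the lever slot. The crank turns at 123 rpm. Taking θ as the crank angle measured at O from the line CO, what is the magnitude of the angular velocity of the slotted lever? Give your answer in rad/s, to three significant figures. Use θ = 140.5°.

ω = 12.88 rad/s (from 123 rpm).
Crank pin A relative to C: A = (d + r cosθ, r sinθ); lever angle φ = atan2(r sinθ, d + r cosθ).
Differentiating tanφ: φ̇ = rω(d cosθ + r)/(d² + r² + 2dr cosθ).
d² + r² + 2dr cosθ = |CA|² = 0.0521401 m²;  d cosθ + r = -0.096978 m.
|ω_lever| = |0.1538·12.88·-0.096978| / 0.0521401 = 3.6846 rad/s.

3.68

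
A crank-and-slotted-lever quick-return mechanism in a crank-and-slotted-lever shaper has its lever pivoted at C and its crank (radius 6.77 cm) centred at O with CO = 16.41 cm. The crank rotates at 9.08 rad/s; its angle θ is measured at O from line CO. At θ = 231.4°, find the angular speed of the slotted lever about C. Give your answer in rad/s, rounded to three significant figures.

1.21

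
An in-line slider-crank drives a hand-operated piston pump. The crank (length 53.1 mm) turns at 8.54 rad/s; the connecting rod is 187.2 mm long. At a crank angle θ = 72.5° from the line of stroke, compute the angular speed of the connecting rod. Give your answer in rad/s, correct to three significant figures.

ω = 8.54 rad/s
The rod makes angle φ with the slider axis where L sinφ = r sinθ; differentiating, L cosφ·φ̇ = r ω cosθ.
L cosφ = √(L² − r² sin²θ) = 0.18022 m.
|ω_rod| = r ω |cosθ| / √(L² − r² sin²θ) = 0.0531·8.54·0.30071/0.18022 = 0.75664 rad/s.

0.757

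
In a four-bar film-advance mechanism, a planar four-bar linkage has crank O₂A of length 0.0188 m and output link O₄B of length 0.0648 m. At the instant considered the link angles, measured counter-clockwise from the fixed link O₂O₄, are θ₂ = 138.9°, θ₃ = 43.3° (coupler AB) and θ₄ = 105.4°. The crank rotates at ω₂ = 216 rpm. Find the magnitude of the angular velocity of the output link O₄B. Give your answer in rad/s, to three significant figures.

7.39

ω₂ = 22.62 rad/s (from 216 rpm).
Differentiating the loop-closure r₂e^{iθ₂}+r₃e^{iθ₃}=r₁+r₄e^{iθ₄} gives r₂ω₂e^{iθ₂}+r₃ω₃e^{iθ₃}=r₄ω₄e^{iθ₄}.
Eliminating the other unknown: ω₄ = r₂ω₂ sin(θ₂−θ₃) / [r₄ sin(θ₄−θ₃)].
Numerator sine = +0.99523; denominator sine = +0.88377.
Result = 0.0188·22.62·(+0.99523) / (0.0648·(+0.88377)) = +7.3901 rad/s; magnitude 7.3901 rad/s.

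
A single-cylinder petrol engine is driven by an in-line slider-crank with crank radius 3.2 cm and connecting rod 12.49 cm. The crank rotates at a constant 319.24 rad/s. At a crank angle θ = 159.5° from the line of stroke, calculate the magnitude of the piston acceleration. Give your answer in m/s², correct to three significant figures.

2420

ω = 319.2 rad/s
x(θ) = r cosθ + √(L² − r² sin²θ); with ω constant, a = ω²·d²x/dθ².
d²x/dθ² = −r cosθ − r²(cos2θ)/√u − r⁴ sin²2θ/(4u^{3/2}),  u = L² − r² sin²θ = 0.0154744 m².
Substituting r = 0.032 m, L = 0.1249 m, θ = 159.5°: d²x/dθ² = +0.023702 m.
a = ω²·d²x/dθ² = (319.2)²·(+0.023702) = +2415.6 m/s²;  |a| = 2415.6 m/s².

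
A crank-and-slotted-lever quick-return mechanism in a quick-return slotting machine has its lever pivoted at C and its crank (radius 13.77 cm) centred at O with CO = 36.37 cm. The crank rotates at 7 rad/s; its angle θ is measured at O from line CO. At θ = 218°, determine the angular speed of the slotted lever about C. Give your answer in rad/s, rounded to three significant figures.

1.98

ω = 7 rad/s
Crank pin A relative to C: A = (d + r cosθ, r sinθ); lever angle φ = atan2(r sinθ, d + r cosθ).
Differentiating tanφ: φ̇ = rω(d cosθ + r)/(d² + r² + 2dr cosθ).
d² + r² + 2dr cosθ = |CA|² = 0.0723095 m²;  d cosθ + r = -0.1489 m.
|ω_lever| = |0.1377·7·-0.1489| / 0.0723095 = 1.9849 rad/s.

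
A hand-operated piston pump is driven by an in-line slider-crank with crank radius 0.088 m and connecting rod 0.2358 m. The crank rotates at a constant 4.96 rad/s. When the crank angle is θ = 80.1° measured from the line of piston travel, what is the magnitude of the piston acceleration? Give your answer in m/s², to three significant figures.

ω = 4.96 rad/s
x(θ) = r cosθ + √(L² − r² sin²θ); with ω constant, a = ω²·d²x/dθ².
d²x/dθ² = −r cosθ − r²(cos2θ)/√u − r⁴ sin²2θ/(4u^{3/2}),  u = L² − r² sin²θ = 0.0480865 m².
Substituting r = 0.088 m, L = 0.2358 m, θ = 80.1°: d²x/dθ² = +0.017934 m.
a = ω²·d²x/dθ² = (4.96)²·(+0.017934) = +0.4412 m/s²;  |a| = 0.4412 m/s².

0.441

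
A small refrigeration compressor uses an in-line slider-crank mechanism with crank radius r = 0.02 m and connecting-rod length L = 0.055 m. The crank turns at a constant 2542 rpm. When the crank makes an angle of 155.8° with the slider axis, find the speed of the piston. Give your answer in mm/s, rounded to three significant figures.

1450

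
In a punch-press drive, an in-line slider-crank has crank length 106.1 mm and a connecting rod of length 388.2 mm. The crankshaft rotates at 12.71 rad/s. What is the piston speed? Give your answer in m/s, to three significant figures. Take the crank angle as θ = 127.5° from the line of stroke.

0.888

ω = 12.71 rad/s
For an in-line slider-crank, x = r cosθ + √(L² − r² sin²θ), so v = −rω sinθ·[1 + r cosθ/√(L² − r² sin²θ)].
With r = 0.1061 m, L = 0.3882 m, θ = 127.5°: √(L² − r² sin²θ) = 0.37896 m.
v = −0.1061·12.71·0.79335·[1 + 0.1061·-0.60876/0.37896] = -0.88752 m/s.
|v| = 0.88752 m/s.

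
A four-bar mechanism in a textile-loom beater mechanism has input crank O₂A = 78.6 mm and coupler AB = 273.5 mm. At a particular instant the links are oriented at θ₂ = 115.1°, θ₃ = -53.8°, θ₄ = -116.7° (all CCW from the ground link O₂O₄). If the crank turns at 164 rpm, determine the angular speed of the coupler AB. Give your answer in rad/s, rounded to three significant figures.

ω₂ = 17.17 rad/s (from 164 rpm).
Differentiating the loop-closure r₂e^{iθ₂}+r₃e^{iθ₃}=r₁+r₄e^{iθ₄} gives r₂ω₂e^{iθ₂}+r₃ω₃e^{iθ₃}=r₄ω₄e^{iθ₄}.
Eliminating the other unknown: ω₃ = r₂ω₂ sin(θ₄−θ₂) / [r₃ sin(θ₃−θ₄)].
Numerator sine = +0.78586; denominator sine = +0.89021.
Result = 0.0786·17.17·(+0.78586) / (0.2735·(+0.89021)) = +4.357 rad/s; magnitude 4.357 rad/s.

4.36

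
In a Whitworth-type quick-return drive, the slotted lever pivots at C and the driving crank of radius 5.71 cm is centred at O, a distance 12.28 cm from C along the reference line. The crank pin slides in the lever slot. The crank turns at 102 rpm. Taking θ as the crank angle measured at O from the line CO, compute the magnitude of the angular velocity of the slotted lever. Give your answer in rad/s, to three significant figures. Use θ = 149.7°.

ω = 10.68 rad/s (from 102 rpm).
Crank pin A relative to C: A = (d + r cosθ, r sinθ); lever angle φ = atan2(r sinθ, d + r cosθ).
Differentiating tanφ: φ̇ = rω(d cosθ + r)/(d² + r² + 2dr cosθ).
d² + r² + 2dr cosθ = |CA|² = 0.0062322 m²;  d cosθ + r = -0.048925 m.
|ω_lever| = |0.0571·10.68·-0.048925| / 0.0062322 = 4.788 rad/s.

4.79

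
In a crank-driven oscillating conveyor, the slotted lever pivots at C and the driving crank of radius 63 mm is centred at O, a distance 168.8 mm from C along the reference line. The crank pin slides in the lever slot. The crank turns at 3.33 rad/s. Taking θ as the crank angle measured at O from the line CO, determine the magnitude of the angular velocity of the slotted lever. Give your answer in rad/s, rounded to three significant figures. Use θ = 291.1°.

0.647

ω = 3.33 rad/s
Crank pin A relative to C: A = (d + r cosθ, r sinθ); lever angle φ = atan2(r sinθ, d + r cosθ).
Differentiating tanφ: φ̇ = rω(d cosθ + r)/(d² + r² + 2dr cosθ).
d² + r² + 2dr cosθ = |CA|² = 0.0401191 m²;  d cosθ + r = +0.12377 m.
|ω_lever| = |0.063·3.33·+0.12377| / 0.0401191 = 0.6472 rad/s.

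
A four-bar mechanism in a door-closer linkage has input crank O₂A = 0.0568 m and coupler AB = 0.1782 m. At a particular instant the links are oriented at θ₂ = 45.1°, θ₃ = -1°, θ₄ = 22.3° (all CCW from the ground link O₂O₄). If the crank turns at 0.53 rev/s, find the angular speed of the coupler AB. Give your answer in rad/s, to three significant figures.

1.04

ω₂ = 3.33 rad/s (from 0.53 rev/s).
Differentiating the loop-closure r₂e^{iθ₂}+r₃e^{iθ₃}=r₁+r₄e^{iθ₄} gives r₂ω₂e^{iθ₂}+r₃ω₃e^{iθ₃}=r₄ω₄e^{iθ₄}.
Eliminating the other unknown: ω₃ = r₂ω₂ sin(θ₄−θ₂) / [r₃ sin(θ₃−θ₄)].
Numerator sine = -0.38752; denominator sine = -0.39555.
Result = 0.0568·3.33·(-0.38752) / (0.1782·(-0.39555)) = +1.0399 rad/s; magnitude 1.0399 rad/s.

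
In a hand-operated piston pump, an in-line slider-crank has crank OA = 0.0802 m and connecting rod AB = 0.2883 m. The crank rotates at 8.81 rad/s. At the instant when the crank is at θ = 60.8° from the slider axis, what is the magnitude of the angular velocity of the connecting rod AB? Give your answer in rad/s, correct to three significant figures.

ω = 8.81 rad/s
The rod makes angle φ with the slider axis where L sinφ = r sinθ; differentiating, L cosφ·φ̇ = r ω cosθ.
L cosφ = √(L² − r² sin²θ) = 0.27967 m.
|ω_rod| = r ω |cosθ| / √(L² − r² sin²θ) = 0.0802·8.81·0.48786/0.27967 = 1.2325 rad/s.

1.23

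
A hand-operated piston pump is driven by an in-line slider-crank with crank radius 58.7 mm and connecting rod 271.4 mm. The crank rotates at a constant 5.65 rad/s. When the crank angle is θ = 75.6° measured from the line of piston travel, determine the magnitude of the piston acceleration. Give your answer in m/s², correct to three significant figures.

ω = 5.65 rad/s
x(θ) = r cosθ + √(L² − r² sin²θ); with ω constant, a = ω²·d²x/dθ².
d²x/dθ² = −r cosθ − r²(cos2θ)/√u − r⁴ sin²2θ/(4u^{3/2}),  u = L² − r² sin²θ = 0.0704254 m².
Substituting r = 0.0587 m, L = 0.2714 m, θ = 75.6°: d²x/dθ² = -0.0032569 m.
a = ω²·d²x/dθ² = (5.65)²·(-0.0032569) = -0.10397 m/s²;  |a| = 0.10397 m/s².

0.104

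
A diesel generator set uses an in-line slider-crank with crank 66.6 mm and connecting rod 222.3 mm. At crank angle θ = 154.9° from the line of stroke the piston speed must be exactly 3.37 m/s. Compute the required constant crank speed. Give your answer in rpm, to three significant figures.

1570

For an in-line slider-crank, |v_piston| = rω|sinθ|·[1 + r cosθ/√(L² − r² sin²θ)].
With r = 0.0666 m, L = 0.2223 m, θ = 154.9°: the bracketed kinematic factor |dx/dθ| = 0.020524 m.
ω = v/|dx/dθ| = 3.37/0.020524 = 164.2 rad/s.
N = 60ω/(2π) = 1568 rpm.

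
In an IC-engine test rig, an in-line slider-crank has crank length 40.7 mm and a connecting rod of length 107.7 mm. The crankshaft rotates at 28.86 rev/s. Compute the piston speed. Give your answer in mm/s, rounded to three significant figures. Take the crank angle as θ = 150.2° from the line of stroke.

2440

ω = 2π·28.9 = 181.3 rad/s
For an in-line slider-crank, x = r cosθ + √(L² − r² sin²θ), so v = −rω sinθ·[1 + r cosθ/√(L² − r² sin²θ)].
With r = 0.0407 m, L = 0.1077 m, θ = 150.2°: √(L² − r² sin²θ) = 0.10578 m.
v = −0.0407·181.3·0.49697·[1 + 0.0407·-0.86777/0.10578] = -2.4432 m/s.
|v| = 2.4432 m/s = 2443.2 mm/s.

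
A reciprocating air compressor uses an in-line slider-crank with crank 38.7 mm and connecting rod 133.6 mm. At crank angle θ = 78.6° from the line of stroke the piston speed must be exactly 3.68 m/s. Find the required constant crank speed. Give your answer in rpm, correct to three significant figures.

874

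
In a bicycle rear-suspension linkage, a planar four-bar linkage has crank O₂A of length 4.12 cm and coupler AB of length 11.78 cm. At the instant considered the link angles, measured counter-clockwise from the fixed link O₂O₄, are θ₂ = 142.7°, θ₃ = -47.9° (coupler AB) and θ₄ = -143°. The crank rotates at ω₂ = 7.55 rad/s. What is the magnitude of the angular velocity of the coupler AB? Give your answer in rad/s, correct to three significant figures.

2.55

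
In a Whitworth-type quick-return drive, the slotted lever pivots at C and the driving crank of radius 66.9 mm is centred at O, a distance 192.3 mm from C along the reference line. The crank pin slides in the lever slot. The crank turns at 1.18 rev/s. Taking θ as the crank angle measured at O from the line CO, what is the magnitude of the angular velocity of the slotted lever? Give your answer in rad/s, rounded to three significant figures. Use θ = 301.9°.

1.52

ω = 7.414 rad/s (from 1.18 rev/s).
Crank pin A relative to C: A = (d + r cosθ, r sinθ); lever angle φ = atan2(r sinθ, d + r cosθ).
Differentiating tanφ: φ̇ = rω(d cosθ + r)/(d² + r² + 2dr cosθ).
d² + r² + 2dr cosθ = |CA|² = 0.0550515 m²;  d cosθ + r = +0.16852 m.
|ω_lever| = |0.0669·7.414·+0.16852| / 0.0550515 = 1.5183 rad/s.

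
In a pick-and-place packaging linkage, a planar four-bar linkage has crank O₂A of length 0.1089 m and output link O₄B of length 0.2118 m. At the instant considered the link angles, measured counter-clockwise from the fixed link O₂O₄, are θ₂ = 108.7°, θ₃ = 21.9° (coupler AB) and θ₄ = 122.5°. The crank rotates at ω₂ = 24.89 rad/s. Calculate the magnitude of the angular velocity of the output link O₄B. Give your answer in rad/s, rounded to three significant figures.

ω₂ = 24.89 rad/s
Differentiating the loop-closure r₂e^{iθ₂}+r₃e^{iθ₃}=r₁+r₄e^{iθ₄} gives r₂ω₂e^{iθ₂}+r₃ω₃e^{iθ₃}=r₄ω₄e^{iθ₄}.
Eliminating the other unknown: ω₄ = r₂ω₂ sin(θ₂−θ₃) / [r₄ sin(θ₄−θ₃)].
Numerator sine = +0.99844; denominator sine = +0.98294.
Result = 0.1089·24.89·(+0.99844) / (0.2118·(+0.98294)) = +12.999 rad/s; magnitude 12.999 rad/s.

13.0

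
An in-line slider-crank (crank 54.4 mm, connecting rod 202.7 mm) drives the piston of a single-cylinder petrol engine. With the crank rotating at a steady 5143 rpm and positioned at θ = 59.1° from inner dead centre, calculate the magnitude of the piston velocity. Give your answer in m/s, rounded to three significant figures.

ω = 2π·5143/60 = 538.6 rad/s
For an in-line slider-crank, x = r cosθ + √(L² − r² sin²θ), so v = −rω sinθ·[1 + r cosθ/√(L² − r² sin²θ)].
With r = 0.0544 m, L = 0.2027 m, θ = 59.1°: √(L² − r² sin²θ) = 0.19725 m.
v = −0.0544·538.6·0.85806·[1 + 0.0544·0.51354/0.19725] = -28.7 m/s.
|v| = 28.7 m/s.

28.7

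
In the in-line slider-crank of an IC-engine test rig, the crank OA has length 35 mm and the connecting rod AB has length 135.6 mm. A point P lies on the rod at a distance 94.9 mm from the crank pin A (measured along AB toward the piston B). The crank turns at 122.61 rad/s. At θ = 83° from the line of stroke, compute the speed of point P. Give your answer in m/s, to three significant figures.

ω = 122.6 rad/s.  Crank-pin speed |V_A| = rω = 4.2914 m/s, perpendicular to OA.
Rod angle: sinφ = −(r/L) sinθ ⇒ φ = -14.844°; ω_rod = −rω cosθ/√(L²−r²sin²θ) = -3.99 rad/s.
V_P = V_A + ω_rod × AP, with AP = 0.0949 m along the rod.
Components: V_Px = −rω sinθ − a·ω_rod·sinφ = -4.3564 m/s;  V_Py = rω cosθ + a·ω_rod·cosφ = +0.15697 m/s.
|V_P| = √(V_Px² + V_Py²) = 4.3592 m/s.

4.36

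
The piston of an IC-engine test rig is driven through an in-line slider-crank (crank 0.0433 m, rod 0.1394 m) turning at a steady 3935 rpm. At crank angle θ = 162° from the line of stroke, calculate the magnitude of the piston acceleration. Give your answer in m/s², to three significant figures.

5120

ω = 2π·3935/60 = 412.1 rad/s
x(θ) = r cosθ + √(L² − r² sin²θ); with ω constant, a = ω²·d²x/dθ².
d²x/dθ² = −r cosθ − r²(cos2θ)/√u − r⁴ sin²2θ/(4u^{3/2}),  u = L² − r² sin²θ = 0.0192533 m².
Substituting r = 0.0433 m, L = 0.1394 m, θ = 162°: d²x/dθ² = +0.030136 m.
a = ω²·d²x/dθ² = (412.1)²·(+0.030136) = +5117.1 m/s²;  |a| = 5117.1 m/s².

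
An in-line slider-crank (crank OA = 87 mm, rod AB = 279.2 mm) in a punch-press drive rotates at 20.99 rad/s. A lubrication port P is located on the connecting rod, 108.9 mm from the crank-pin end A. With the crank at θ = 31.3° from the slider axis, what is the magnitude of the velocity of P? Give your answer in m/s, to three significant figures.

1.42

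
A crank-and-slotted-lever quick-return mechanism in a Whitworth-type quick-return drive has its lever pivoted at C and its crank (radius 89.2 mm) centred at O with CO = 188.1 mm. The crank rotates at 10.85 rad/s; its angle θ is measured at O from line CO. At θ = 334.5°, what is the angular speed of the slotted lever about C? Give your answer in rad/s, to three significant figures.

3.40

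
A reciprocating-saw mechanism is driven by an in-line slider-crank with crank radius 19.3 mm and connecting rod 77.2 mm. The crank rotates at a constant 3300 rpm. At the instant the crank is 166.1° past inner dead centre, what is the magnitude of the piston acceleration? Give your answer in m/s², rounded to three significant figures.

1720

ω = 2π·3300/60 = 345.6 rad/s
x(θ) = r cosθ + √(L² − r² sin²θ); with ω constant, a = ω²·d²x/dθ².
d²x/dθ² = −r cosθ − r²(cos2θ)/√u − r⁴ sin²2θ/(4u^{3/2}),  u = L² − r² sin²θ = 0.00593834 m².
Substituting r = 0.0193 m, L = 0.0772 m, θ = 166.1°: d²x/dθ² = +0.014443 m.
a = ω²·d²x/dθ² = (345.6)²·(+0.014443) = +1724.8 m/s²;  |a| = 1724.8 m/s².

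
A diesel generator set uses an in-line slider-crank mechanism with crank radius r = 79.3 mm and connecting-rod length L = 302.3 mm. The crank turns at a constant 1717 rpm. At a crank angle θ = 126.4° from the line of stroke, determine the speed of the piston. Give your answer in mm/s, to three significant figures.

ω = 2π·1717/60 = 179.8 rad/s
For an in-line slider-crank, x = r cosθ + √(L² − r² sin²θ), so v = −rω sinθ·[1 + r cosθ/√(L² − r² sin²θ)].
With r = 0.0793 m, L = 0.3023 m, θ = 126.4°: √(L² − r² sin²θ) = 0.29548 m.
v = −0.0793·179.8·0.80489·[1 + 0.0793·-0.59342/0.29548] = -9.6488 m/s.
|v| = 9.6488 m/s = 9648.8 mm/s.

9650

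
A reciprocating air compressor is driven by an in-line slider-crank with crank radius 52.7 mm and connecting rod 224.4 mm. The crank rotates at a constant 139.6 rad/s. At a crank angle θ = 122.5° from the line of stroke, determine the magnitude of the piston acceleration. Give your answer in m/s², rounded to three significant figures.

ω = 139.6 rad/s
x(θ) = r cosθ + √(L² − r² sin²θ); with ω constant, a = ω²·d²x/dθ².
d²x/dθ² = −r cosθ − r²(cos2θ)/√u − r⁴ sin²2θ/(4u^{3/2}),  u = L² − r² sin²θ = 0.0483798 m².
Substituting r = 0.0527 m, L = 0.2244 m, θ = 122.5°: d²x/dθ² = +0.033503 m.
a = ω²·d²x/dθ² = (139.6)²·(+0.033503) = +652.91 m/s²;  |a| = 652.91 m/s².

653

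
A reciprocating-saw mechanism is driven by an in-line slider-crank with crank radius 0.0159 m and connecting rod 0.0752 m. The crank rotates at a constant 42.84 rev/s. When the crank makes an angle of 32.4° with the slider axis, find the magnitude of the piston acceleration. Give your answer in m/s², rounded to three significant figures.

ω = 2π·42.8 = 269.2 rad/s
x(θ) = r cosθ + √(L² − r² sin²θ); with ω constant, a = ω²·d²x/dθ².
d²x/dθ² = −r cosθ − r²(cos2θ)/√u − r⁴ sin²2θ/(4u^{3/2}),  u = L² − r² sin²θ = 0.00558246 m².
Substituting r = 0.0159 m, L = 0.0752 m, θ = 32.4°: d²x/dθ² = -0.014897 m.
a = ω²·d²x/dθ² = (269.2)²·(-0.014897) = -1079.3 m/s²;  |a| = 1079.3 m/s².

1080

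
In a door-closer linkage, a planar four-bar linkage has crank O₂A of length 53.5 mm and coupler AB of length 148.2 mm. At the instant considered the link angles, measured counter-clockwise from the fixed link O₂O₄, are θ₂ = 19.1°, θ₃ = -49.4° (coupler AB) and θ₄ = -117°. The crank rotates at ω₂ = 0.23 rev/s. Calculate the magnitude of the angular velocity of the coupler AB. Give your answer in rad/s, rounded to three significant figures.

0.391

ω₂ = 1.445 rad/s (from 0.23 rev/s).
Differentiating the loop-closure r₂e^{iθ₂}+r₃e^{iθ₃}=r₁+r₄e^{iθ₄} gives r₂ω₂e^{iθ₂}+r₃ω₃e^{iθ₃}=r₄ω₄e^{iθ₄}.
Eliminating the other unknown: ω₃ = r₂ω₂ sin(θ₄−θ₂) / [r₃ sin(θ₃−θ₄)].
Numerator sine = -0.69340; denominator sine = +0.92455.
Result = 0.0535·1.445·(-0.69340) / (0.1482·(+0.92455)) = -0.39126 rad/s; magnitude 0.39126 rad/s.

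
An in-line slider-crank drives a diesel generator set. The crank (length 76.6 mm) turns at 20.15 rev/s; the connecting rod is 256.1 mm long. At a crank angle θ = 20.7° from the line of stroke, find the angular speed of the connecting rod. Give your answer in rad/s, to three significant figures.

35.6

ω = 126.6 rad/s (converted from 20.15 rev/s).
The rod makes angle φ with the slider axis where L sinφ = r sinθ; differentiating, L cosφ·φ̇ = r ω cosθ.
L cosφ = √(L² − r² sin²θ) = 0.25466 m.
|ω_rod| = r ω |cosθ| / √(L² − r² sin²θ) = 0.0766·126.6·0.93544/0.25466 = 35.623 rad/s.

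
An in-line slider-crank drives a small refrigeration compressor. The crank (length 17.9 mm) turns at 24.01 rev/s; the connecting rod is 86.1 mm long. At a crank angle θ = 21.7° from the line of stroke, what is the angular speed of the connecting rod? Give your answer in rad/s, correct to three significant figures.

ω = 150.9 rad/s (converted from 24.01 rev/s).
The rod makes angle φ with the slider axis where L sinφ = r sinθ; differentiating, L cosφ·φ̇ = r ω cosθ.
L cosφ = √(L² − r² sin²θ) = 0.085845 m.
|ω_rod| = r ω |cosθ| / √(L² − r² sin²θ) = 0.0179·150.9·0.92913/0.085845 = 29.227 rad/s.

29.2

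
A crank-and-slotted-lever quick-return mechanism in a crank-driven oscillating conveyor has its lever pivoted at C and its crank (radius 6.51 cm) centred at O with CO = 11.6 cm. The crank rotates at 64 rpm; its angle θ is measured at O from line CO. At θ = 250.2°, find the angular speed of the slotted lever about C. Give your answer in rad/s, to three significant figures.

0.895

ω = 6.702 rad/s (from 64 rpm).
Crank pin A relative to C: A = (d + r cosθ, r sinθ); lever angle φ = atan2(r sinθ, d + r cosθ).
Differentiating tanφ: φ̇ = rω(d cosθ + r)/(d² + r² + 2dr cosθ).
d² + r² + 2dr cosθ = |CA|² = 0.012578 m²;  d cosθ + r = +0.025806 m.
|ω_lever| = |0.0651·6.702·+0.025806| / 0.012578 = 0.89517 rad/s.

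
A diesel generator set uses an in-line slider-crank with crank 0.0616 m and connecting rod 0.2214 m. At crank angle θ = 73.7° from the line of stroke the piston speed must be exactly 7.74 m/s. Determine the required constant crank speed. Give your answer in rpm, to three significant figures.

For an in-line slider-crank, |v_piston| = rω|sinθ|·[1 + r cosθ/√(L² − r² sin²θ)].
With r = 0.0616 m, L = 0.2214 m, θ = 73.7°: the bracketed kinematic factor |dx/dθ| = 0.063915 m.
ω = v/|dx/dθ| = 7.74/0.063915 = 121.1 rad/s.
N = 60ω/(2π) = 1156.4 rpm.

1160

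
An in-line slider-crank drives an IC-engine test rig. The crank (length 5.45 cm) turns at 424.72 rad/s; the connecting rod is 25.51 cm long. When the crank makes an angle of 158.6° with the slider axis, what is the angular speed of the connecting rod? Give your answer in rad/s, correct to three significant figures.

ω = 424.7 rad/s
The rod makes angle φ with the slider axis where L sinφ = r sinθ; differentiating, L cosφ·φ̇ = r ω cosθ.
L cosφ = √(L² − r² sin²θ) = 0.25432 m.
|ω_rod| = r ω |cosθ| / √(L² − r² sin²θ) = 0.0545·424.7·0.93106/0.25432 = 84.74 rad/s.

84.7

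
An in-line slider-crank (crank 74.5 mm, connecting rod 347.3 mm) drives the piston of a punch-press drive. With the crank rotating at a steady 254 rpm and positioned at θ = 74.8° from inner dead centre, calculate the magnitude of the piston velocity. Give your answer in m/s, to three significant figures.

ω = 2π·254/60 = 26.6 rad/s
For an in-line slider-crank, x = r cosθ + √(L² − r² sin²θ), so v = −rω sinθ·[1 + r cosθ/√(L² − r² sin²θ)].
With r = 0.0745 m, L = 0.3473 m, θ = 74.8°: √(L² − r² sin²θ) = 0.33978 m.
v = −0.0745·26.6·0.96502·[1 + 0.0745·0.26219/0.33978] = -2.0222 m/s.
|v| = 2.0222 m/s.

2.02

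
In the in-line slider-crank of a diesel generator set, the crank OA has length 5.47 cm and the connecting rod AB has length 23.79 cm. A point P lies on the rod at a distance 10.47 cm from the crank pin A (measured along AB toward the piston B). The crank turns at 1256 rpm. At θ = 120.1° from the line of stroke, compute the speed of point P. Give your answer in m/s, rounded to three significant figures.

6.24

ω = 131.5 rad/s.  Crank-pin speed |V_A| = rω = 7.1946 m/s, perpendicular to OA.
Rod angle: sinφ = −(r/L) sinθ ⇒ φ = -11.474°; ω_rod = −rω cosθ/√(L²−r²sin²θ) = +15.476 rad/s.
V_P = V_A + ω_rod × AP, with AP = 0.1047 m along the rod.
Components: V_Px = −rω sinθ − a·ω_rod·sinφ = -5.9021 m/s;  V_Py = rω cosθ + a·ω_rod·cosφ = -2.0202 m/s.
|V_P| = √(V_Px² + V_Py²) = 6.2383 m/s.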